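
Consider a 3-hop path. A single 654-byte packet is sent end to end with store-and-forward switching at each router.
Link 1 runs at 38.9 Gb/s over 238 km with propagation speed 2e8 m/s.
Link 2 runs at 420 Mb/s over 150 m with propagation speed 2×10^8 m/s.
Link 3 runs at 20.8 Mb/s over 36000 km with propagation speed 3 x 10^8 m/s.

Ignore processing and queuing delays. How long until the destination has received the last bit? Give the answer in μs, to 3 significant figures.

L = 654 × 8 = 5232 bits.
Transmission delays (L/R per hop): 0.134499, 12.4571, 251.538 μs; sum = 264.13 μs.
Propagation delays (d/s per hop): 1190, 0.75, 120000 μs; sum = 121191 μs.
End-to-end = 121000 μs.

121000 μs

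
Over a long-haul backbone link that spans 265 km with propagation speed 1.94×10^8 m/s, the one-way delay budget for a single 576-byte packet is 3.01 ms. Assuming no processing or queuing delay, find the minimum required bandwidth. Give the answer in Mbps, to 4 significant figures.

L = 4608 bits.
Propagation delay = 265000 / 194000000 = 1.36598 ms.
Transmission budget = 3.01 − 1.36598 = 1.64402 ms.
R ≥ L / t_tx = 4608 bits / 0.00164402 s = 2.803 Mbps.

2.803 Mbps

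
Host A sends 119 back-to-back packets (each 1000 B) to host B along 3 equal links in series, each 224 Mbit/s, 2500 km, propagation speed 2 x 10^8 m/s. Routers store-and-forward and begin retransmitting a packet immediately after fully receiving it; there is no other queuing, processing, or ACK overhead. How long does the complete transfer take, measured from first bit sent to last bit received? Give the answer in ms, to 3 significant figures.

41.8 ms

Per-hop transmission t_tx = L/R = 8000/224000000 = 0.0357143 ms.
Per-hop propagation t_prop = 2500000/200000000 = 12.5 ms.
Pipeline fill: first packet needs 3·t_tx to clear all hops; remaining 118 packets each add one t_tx.
Total = (3+119-1)·t_tx + 3·t_prop = 121·0.0357143 + 3·12.5 = 41.8 ms.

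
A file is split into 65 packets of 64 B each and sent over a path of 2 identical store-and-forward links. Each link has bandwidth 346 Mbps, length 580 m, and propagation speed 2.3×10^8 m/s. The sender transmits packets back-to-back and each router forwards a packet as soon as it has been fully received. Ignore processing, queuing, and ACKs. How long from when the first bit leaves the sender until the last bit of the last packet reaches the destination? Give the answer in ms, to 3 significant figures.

Per-hop transmission t_tx = L/R = 512/346000000 = 0.00147977 ms.
Per-hop propagation t_prop = 580/2.3e+08 = 0.00252174 ms.
Pipeline fill: first packet needs 2·t_tx to clear all hops; remaining 64 packets each add one t_tx.
Total = (2+65-1)·t_tx + 2·t_prop = 66·0.00147977 + 2·0.00252174 = 0.103 ms.

0.103 ms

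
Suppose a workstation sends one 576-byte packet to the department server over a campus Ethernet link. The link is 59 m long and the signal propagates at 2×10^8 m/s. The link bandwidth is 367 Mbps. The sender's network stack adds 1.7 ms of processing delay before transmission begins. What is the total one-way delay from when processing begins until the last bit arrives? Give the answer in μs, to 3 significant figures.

L = 576 × 8 = 4608 bits.
Transmission delay = L/R = 4608 / 367000000 = 12.5559 μs.
Propagation delay = d/s = 59 m / 200000000 m/s = 0.295 μs.
Plus processing delay 1.7 ms = 1700 μs.
Total = 1710 μs.

1710 μs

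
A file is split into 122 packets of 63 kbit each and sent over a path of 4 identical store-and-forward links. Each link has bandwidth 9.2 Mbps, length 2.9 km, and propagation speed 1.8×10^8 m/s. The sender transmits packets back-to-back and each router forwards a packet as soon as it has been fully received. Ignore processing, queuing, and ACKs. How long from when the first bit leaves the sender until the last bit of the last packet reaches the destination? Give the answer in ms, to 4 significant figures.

856.0 ms

Per-hop transmission t_tx = L/R = 63000/9200000 = 6.84783 ms.
Per-hop propagation t_prop = 2900/180000000 = 0.0161111 ms.
Pipeline fill: first packet needs 4·t_tx to clear all hops; remaining 121 packets each add one t_tx.
Total = (4+122-1)·t_tx + 4·t_prop = 125·6.84783 + 4·0.0161111 = 856.0 ms.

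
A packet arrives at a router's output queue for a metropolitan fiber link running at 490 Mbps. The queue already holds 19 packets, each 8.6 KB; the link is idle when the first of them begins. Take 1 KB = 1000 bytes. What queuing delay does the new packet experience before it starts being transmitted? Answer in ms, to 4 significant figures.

Each queued packet: L/R = 68800/490000000 = 0.140408 ms.
19 queued → 2.66776 ms.
Queuing delay = 2.668 ms.

2.668 ms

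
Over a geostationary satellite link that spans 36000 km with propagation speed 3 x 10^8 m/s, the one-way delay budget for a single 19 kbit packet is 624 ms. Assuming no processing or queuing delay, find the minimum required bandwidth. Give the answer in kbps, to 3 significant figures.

37.7 kbps

Propagation delay = 36000000 / 300000000 = 120 ms.
Transmission budget = 624 − 120 = 504 ms.
R ≥ L / t_tx = 19000 bits / 0.504 s = 37.7 kbps.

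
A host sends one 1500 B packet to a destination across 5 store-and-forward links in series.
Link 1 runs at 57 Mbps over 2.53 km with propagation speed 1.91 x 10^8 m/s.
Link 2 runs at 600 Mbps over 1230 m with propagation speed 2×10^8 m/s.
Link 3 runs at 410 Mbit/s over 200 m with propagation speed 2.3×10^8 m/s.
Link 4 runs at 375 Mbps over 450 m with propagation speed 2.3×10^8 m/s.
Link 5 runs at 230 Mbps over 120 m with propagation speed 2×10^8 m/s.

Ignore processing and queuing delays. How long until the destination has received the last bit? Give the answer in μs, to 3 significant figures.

L = 1500 × 8 = 12000 bits.
Transmission delays (L/R per hop): 210.526, 20, 29.2683, 32, 52.1739 μs; sum = 343.969 μs.
Propagation delays (d/s per hop): 13.2461, 6.15, 0.869565, 1.95652, 0.6 μs; sum = 22.8222 μs.
End-to-end = 367 μs.

367 μs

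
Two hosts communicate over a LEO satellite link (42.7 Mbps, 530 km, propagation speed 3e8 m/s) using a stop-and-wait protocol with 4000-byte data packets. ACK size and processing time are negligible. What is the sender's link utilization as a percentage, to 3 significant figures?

17.5 %

t_tx = L/R = 32000/42700000 = 0.000749415 s.
t_prop = 530000/300000000 = 0.00176667 s; RTT = 0.00353333 s.
Cycle = t_tx + RTT = 0.00428275 s.
Utilization = t_tx / cycle = 0.000749415/0.00428275 = 17.5 %.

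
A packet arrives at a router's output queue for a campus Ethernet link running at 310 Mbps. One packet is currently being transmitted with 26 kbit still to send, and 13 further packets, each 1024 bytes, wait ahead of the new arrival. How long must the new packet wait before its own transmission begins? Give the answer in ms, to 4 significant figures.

0.4274 ms

Each queued packet: L/R = 8192/310000000 = 0.0264258 ms.
13 queued → 0.343535 ms.
Plus remaining 26000 bits of current packet: 0.083871 ms.
Queuing delay = 0.4274 ms.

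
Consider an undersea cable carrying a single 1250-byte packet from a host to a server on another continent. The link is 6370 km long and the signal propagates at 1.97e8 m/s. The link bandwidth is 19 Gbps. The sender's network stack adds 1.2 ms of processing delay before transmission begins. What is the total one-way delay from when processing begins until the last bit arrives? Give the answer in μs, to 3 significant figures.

L = 1250 × 8 = 10000 bits.
Transmission delay = L/R = 10000 / 19000000000 = 0.526316 μs.
Propagation delay = d/s = 6370000 m / 197000000 m/s = 32335 μs.
Plus processing delay 1.2 ms = 1200 μs.
Total = 33500 μs.

33500 μs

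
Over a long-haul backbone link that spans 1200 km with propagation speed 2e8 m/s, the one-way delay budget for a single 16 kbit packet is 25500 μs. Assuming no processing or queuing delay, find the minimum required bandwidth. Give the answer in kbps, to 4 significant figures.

Propagation delay = 1200000 / 200000000 = 6000 μs.
Transmission budget = 25500 − 6000 = 19500 μs.
R ≥ L / t_tx = 16000 bits / 0.0195 s = 820.5 kbps.

820.5 kbps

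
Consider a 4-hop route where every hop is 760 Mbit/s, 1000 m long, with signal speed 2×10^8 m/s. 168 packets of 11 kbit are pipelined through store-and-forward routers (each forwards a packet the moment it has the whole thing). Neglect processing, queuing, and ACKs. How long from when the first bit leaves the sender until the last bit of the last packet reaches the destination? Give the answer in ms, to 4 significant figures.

Per-hop transmission t_tx = L/R = 11000/760000000 = 0.0144737 ms.
Per-hop propagation t_prop = 1000/200000000 = 0.005 ms.
Pipeline fill: first packet needs 4·t_tx to clear all hops; remaining 167 packets each add one t_tx.
Total = (4+168-1)·t_tx + 4·t_prop = 171·0.0144737 + 4·0.005 = 2.495 ms.

2.495 ms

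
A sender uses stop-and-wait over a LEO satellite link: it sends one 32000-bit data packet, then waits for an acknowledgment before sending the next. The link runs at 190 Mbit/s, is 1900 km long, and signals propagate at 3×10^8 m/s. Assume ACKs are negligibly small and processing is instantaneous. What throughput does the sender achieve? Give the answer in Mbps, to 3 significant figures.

2.49 Mbps

t_tx = L/R = 32000/190000000 = 0.000168421 s.
t_prop = 1900000/300000000 = 0.00633333 s; RTT = 0.0126667 s.
Cycle = t_tx + RTT = 0.0128351 s.
Throughput = L / cycle = 32000 / 0.0128351 = 2.49 Mbps.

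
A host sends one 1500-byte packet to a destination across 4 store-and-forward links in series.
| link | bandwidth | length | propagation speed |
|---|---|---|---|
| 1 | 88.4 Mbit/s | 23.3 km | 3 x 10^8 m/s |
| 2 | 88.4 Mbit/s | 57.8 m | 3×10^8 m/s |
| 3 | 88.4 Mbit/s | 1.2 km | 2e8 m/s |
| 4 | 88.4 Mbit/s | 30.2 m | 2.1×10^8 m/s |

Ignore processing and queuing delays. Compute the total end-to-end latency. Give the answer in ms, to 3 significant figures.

0.627 ms

L = 1500 × 8 = 12000 bits.
Transmission delay per hop = L/R = 12000/88400000 = 0.135747 ms; 4 hops → 0.542986 ms.
Propagation delays (d/s per hop): 0.0776667, 0.000192667, 0.006, 0.00014381 ms; sum = 0.0840031 ms.
End-to-end = 0.627 ms.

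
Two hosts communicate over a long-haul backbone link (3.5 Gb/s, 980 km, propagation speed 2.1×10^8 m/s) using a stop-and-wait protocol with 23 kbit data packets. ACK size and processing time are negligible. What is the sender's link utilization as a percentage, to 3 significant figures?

0.0704 %

t_tx = L/R = 23000/3500000000 = 6.57143e-06 s.
t_prop = 980000/210000000 = 0.00466667 s; RTT = 0.00933333 s.
Cycle = t_tx + RTT = 0.0093399 s.
Utilization = t_tx / cycle = 6.57143e-06/0.0093399 = 0.0704 %.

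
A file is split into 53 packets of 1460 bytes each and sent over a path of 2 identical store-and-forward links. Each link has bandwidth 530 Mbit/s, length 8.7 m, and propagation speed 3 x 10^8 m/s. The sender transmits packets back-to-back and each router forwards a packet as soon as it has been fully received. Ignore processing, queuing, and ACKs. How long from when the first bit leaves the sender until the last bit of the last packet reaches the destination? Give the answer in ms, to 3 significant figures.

1.19 ms

Per-hop transmission t_tx = L/R = 11680/530000000 = 0.0220377 ms.
Per-hop propagation t_prop = 8.7/300000000 = 2.9e-05 ms.
Pipeline fill: first packet needs 2·t_tx to clear all hops; remaining 52 packets each add one t_tx.
Total = (2+53-1)·t_tx + 2·t_prop = 54·0.0220377 + 2·2.9e-05 = 1.19 ms.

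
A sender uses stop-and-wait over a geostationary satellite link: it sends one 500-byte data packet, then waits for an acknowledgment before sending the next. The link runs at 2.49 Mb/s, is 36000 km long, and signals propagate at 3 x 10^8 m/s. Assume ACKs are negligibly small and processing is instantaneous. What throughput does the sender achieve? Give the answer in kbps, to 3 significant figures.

t_tx = L/R = 4000/2490000 = 0.00160643 s.
t_prop = 36000000/300000000 = 0.12 s; RTT = 0.24 s.
Cycle = t_tx + RTT = 0.241606 s.
Throughput = L / cycle = 4000 / 0.241606 = 16.6 kbps.

16.6 kbps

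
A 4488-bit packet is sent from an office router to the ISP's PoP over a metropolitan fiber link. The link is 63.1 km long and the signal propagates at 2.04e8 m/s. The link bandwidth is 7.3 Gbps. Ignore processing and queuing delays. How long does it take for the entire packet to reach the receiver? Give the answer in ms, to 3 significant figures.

Transmission delay = L/R = 4488 / 7300000000 = 0.000614795 ms.
Propagation delay = d/s = 63100 m / 204000000 m/s = 0.309314 ms.
Total = 0.310 ms.

0.310 ms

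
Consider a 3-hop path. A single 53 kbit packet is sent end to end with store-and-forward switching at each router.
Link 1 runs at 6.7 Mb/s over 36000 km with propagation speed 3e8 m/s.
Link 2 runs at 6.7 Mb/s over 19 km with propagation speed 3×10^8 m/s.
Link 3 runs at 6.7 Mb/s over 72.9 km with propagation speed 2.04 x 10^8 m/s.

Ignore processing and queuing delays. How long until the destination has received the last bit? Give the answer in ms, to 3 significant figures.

L = 53000 bits.
Transmission delay per hop = L/R = 53000/6700000 = 7.91045 ms; 3 hops → 23.7313 ms.
Propagation delays (d/s per hop): 120, 0.0633333, 0.357353 ms; sum = 120.421 ms.
End-to-end = 144 ms.

144 ms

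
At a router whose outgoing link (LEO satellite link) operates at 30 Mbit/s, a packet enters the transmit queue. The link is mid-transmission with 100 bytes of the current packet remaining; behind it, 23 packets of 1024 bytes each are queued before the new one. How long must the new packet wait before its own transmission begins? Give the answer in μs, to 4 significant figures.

Each queued packet: L/R = 8192/30000000 = 273.067 μs.
23 queued → 6280.53 μs.
Plus remaining 800 bits of current packet: 26.6667 μs.
Queuing delay = 6307 μs.

6307 μs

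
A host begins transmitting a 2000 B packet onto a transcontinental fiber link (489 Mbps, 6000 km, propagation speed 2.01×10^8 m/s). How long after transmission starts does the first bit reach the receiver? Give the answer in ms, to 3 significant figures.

First bit experiences only propagation delay: d/s = 6000000/2.01e+08 = 29.9 ms.

29.9 ms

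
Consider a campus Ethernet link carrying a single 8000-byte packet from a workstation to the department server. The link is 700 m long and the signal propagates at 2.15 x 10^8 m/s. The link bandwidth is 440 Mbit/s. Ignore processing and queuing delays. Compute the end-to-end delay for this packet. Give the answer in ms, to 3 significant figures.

0.149 ms

L = 8000 × 8 = 64000 bits.
Transmission delay = L/R = 64000 / 440000000 = 0.145455 ms.
Propagation delay = d/s = 700 m / 215000000 m/s = 0.00325581 ms.
Total = 0.149 ms.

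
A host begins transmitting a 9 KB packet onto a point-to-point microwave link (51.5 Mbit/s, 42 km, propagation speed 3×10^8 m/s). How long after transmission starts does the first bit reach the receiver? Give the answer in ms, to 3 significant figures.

0.140 ms

First bit experiences only propagation delay: d/s = 42000/300000000 = 0.140 ms.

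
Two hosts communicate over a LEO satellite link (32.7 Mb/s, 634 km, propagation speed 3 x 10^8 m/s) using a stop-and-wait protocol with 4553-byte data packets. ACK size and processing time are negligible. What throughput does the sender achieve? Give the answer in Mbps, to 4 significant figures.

t_tx = L/R = 36424/3.27e+07 = 0.00111388 s.
t_prop = 634000/300000000 = 0.00211333 s; RTT = 0.00422667 s.
Cycle = t_tx + RTT = 0.00534055 s.
Throughput = L / cycle = 36424 / 0.00534055 = 6.820 Mbps.

6.820 Mbps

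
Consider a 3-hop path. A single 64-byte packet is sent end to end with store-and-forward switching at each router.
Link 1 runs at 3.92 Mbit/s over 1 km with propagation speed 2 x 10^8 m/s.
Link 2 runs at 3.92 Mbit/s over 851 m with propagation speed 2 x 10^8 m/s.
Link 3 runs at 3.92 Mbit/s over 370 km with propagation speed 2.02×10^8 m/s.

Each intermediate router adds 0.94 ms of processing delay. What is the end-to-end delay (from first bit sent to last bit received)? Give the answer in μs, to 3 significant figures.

4110 μs

L = 64 × 8 = 512 bits.
Transmission delay per hop = L/R = 512/3920000 = 130.612 μs; 3 hops → 391.837 μs.
Propagation delays (d/s per hop): 5, 4.255, 1831.68 μs; sum = 1840.94 μs.
Processing at 2 router(s): 2 × 0.94 ms = 1880 μs.
End-to-end = 4110 μs.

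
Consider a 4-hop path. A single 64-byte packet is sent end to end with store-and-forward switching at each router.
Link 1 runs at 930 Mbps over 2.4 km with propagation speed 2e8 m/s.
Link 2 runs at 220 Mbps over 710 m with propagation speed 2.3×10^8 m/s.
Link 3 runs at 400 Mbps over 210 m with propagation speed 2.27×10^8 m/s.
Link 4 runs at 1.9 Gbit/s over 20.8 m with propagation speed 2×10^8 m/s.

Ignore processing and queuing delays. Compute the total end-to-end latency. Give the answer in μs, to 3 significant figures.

L = 64 × 8 = 512 bits.
Transmission delays (L/R per hop): 0.550538, 2.32727, 1.28, 0.269474 μs; sum = 4.42728 μs.
Propagation delays (d/s per hop): 12, 3.08696, 0.92511, 0.104 μs; sum = 16.1161 μs.
End-to-end = 20.5 μs.

20.5 μs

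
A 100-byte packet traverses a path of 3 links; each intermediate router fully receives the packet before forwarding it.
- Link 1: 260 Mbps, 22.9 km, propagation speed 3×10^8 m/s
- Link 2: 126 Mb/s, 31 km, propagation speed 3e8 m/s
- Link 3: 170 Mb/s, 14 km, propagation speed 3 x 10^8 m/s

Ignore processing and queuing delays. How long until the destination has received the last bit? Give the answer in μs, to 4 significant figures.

240.5 μs

L = 100 × 8 = 800 bits.
Transmission delays (L/R per hop): 3.07692, 6.34921, 4.70588 μs; sum = 14.132 μs.
Propagation delays (d/s per hop): 76.3333, 103.333, 46.6667 μs; sum = 226.333 μs.
End-to-end = 240.5 μs.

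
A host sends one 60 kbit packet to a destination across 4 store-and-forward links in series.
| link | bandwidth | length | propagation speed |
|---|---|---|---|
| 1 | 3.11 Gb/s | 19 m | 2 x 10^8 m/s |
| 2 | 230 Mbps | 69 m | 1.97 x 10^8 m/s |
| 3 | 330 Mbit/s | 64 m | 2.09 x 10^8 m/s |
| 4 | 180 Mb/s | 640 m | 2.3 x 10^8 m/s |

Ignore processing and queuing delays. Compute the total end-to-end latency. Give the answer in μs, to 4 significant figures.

798.8 μs

L = 60000 bits.
Transmission delays (L/R per hop): 19.2926, 260.87, 181.818, 333.333 μs; sum = 795.314 μs.
Propagation delays (d/s per hop): 0.095, 0.350254, 0.30622, 2.78261 μs; sum = 3.53408 μs.
End-to-end = 798.8 μs.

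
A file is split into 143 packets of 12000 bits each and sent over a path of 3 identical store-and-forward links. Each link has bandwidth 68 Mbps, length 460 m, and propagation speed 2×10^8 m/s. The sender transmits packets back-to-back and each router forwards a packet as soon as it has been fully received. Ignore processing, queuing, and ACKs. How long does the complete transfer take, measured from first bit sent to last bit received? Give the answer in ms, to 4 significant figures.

Per-hop transmission t_tx = L/R = 12000/68000000 = 0.176471 ms.
Per-hop propagation t_prop = 460/200000000 = 0.0023 ms.
Pipeline fill: first packet needs 3·t_tx to clear all hops; remaining 142 packets each add one t_tx.
Total = (3+143-1)·t_tx + 3·t_prop = 145·0.176471 + 3·0.0023 = 25.60 ms.

25.60 ms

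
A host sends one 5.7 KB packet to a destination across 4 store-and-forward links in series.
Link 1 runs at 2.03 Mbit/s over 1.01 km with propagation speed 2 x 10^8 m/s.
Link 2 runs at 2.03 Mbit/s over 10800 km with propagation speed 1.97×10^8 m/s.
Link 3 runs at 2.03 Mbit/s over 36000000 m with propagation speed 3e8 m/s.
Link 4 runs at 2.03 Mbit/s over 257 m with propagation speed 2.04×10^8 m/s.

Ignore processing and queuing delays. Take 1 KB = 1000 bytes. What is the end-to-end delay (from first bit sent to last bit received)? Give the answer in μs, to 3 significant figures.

265000 μs

L = 45600 bits.
Transmission delay per hop = L/R = 45600/2.03e+06 = 22463.1 μs; 4 hops → 89852.2 μs.
Propagation delays (d/s per hop): 5.05, 54822.3, 120000, 1.2598 μs; sum = 174829 μs.
End-to-end = 265000 μs.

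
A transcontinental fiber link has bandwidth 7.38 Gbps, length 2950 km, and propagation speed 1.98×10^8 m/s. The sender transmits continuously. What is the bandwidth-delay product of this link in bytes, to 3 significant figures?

Propagation delay = 2950000 / 198000000 = 0.014899 s.
BDP = R × t_prop = 7380000000 × 0.014899 = 109955000 bits.
In bytes: 109955000/8 = 13700000 bytes.

13700000 bytes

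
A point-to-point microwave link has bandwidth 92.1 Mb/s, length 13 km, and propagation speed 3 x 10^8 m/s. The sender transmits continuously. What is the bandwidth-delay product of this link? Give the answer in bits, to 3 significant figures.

Propagation delay = 13000 / 300000000 = 4.33333e-05 s.
BDP = R × t_prop = 92100000 × 4.33333e-05 = 3991 bits.

3990 bits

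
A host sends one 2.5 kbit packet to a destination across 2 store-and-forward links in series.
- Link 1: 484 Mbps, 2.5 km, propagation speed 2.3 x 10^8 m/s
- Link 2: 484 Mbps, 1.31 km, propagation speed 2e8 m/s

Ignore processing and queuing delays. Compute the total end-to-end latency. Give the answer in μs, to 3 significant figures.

L = 2500 bits.
Transmission delay per hop = L/R = 2500/484000000 = 5.16529 μs; 2 hops → 10.3306 μs.
Propagation delays (d/s per hop): 10.8696, 6.55 μs; sum = 17.4196 μs.
End-to-end = 27.8 μs.

27.8 μs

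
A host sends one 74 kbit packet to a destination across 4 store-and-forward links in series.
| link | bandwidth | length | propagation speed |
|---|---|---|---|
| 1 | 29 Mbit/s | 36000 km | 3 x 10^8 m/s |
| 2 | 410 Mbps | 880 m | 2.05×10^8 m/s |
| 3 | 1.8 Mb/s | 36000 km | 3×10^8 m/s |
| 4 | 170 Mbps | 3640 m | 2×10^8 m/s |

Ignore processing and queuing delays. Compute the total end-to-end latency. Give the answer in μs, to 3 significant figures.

284000 μs

L = 74000 bits.
Transmission delays (L/R per hop): 2551.72, 180.488, 41111.1, 435.294 μs; sum = 44278.6 μs.
Propagation delays (d/s per hop): 120000, 4.29268, 120000, 18.2 μs; sum = 240022 μs.
End-to-end = 284000 μs.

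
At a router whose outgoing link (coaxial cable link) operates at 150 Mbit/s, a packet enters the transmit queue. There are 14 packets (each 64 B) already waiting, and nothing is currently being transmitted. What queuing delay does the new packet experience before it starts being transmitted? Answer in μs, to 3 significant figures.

Each queued packet: L/R = 512/150000000 = 3.41333 μs.
14 queued → 47.7867 μs.
Queuing delay = 47.8 μs.

47.8 μs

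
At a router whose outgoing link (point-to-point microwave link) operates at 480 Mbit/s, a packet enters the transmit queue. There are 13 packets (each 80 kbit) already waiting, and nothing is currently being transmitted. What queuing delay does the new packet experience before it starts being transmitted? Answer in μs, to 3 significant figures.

Each queued packet: L/R = 80000/480000000 = 166.667 μs.
13 queued → 2166.67 μs.
Queuing delay = 2170 μs.

2170 μs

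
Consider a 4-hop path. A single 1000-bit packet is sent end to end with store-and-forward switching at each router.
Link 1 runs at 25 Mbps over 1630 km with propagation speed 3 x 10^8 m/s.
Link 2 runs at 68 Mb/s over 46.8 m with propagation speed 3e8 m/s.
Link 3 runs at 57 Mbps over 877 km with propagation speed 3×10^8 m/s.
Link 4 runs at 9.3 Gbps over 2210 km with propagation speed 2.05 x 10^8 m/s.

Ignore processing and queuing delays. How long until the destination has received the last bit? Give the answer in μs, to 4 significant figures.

19210 μs

Transmission delays (L/R per hop): 40, 14.7059, 17.5439, 0.107527 μs; sum = 72.3573 μs.
Propagation delays (d/s per hop): 5433.33, 0.156, 2923.33, 10780.5 μs; sum = 19137.3 μs.
End-to-end = 19210 μs.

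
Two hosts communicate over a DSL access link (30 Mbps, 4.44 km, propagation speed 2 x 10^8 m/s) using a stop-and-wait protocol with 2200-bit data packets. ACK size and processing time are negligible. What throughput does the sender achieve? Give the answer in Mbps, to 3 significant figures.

18.7 Mbps

t_tx = L/R = 2200/30000000 = 7.33333e-05 s.
t_prop = 4440/200000000 = 2.22e-05 s; RTT = 4.44e-05 s.
Cycle = t_tx + RTT = 0.000117733 s.
Throughput = L / cycle = 2200 / 0.000117733 = 18.7 Mbps.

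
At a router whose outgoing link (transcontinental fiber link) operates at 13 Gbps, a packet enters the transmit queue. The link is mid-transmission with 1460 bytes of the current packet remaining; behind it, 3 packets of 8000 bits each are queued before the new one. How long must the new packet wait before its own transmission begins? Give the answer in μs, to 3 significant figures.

Each queued packet: L/R = 8000/13000000000 = 0.615385 μs.
3 queued → 1.84615 μs.
Plus remaining 11680 bits of current packet: 0.898462 μs.
Queuing delay = 2.74 μs.

2.74 μs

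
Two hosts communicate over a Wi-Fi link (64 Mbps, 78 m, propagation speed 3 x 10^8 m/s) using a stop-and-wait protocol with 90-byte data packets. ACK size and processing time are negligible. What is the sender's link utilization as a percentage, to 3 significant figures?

95.6 %

t_tx = L/R = 720/64000000 = 1.125e-05 s.
t_prop = 78/300000000 = 2.6e-07 s; RTT = 5.2e-07 s.
Cycle = t_tx + RTT = 1.177e-05 s.
Utilization = t_tx / cycle = 1.125e-05/1.177e-05 = 95.6 %.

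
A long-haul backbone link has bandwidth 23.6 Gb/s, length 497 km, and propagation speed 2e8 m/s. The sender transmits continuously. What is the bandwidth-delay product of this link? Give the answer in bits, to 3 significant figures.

Propagation delay = 497000 / 200000000 = 0.002485 s.
BDP = R × t_prop = 23600000000 × 0.002485 = 58646000 bits.

58600000 bits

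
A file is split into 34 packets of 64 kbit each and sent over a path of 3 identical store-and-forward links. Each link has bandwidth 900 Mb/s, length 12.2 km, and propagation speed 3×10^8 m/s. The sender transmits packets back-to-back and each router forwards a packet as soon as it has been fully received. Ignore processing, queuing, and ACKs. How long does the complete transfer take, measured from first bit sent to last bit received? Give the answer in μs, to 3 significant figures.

2680 μs

Per-hop transmission t_tx = L/R = 64000/900000000 = 71.1111 μs.
Per-hop propagation t_prop = 12200/300000000 = 40.6667 μs.
Pipeline fill: first packet needs 3·t_tx to clear all hops; remaining 33 packets each add one t_tx.
Total = (3+34-1)·t_tx + 3·t_prop = 36·71.1111 + 3·40.6667 = 2680 μs.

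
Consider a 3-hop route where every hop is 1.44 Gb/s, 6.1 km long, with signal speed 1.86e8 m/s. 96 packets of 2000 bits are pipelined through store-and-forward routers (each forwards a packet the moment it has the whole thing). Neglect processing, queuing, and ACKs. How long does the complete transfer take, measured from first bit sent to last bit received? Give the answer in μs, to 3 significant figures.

234 μs

Per-hop transmission t_tx = L/R = 2000/1440000000 = 1.38889 μs.
Per-hop propagation t_prop = 6100/186000000 = 32.7957 μs.
Pipeline fill: first packet needs 3·t_tx to clear all hops; remaining 95 packets each add one t_tx.
Total = (3+96-1)·t_tx + 3·t_prop = 98·1.38889 + 3·32.7957 = 234 μs.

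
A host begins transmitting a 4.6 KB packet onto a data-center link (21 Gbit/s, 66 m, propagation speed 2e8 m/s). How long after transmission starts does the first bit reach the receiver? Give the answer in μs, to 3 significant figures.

First bit experiences only propagation delay: d/s = 66/200000000 = 0.330 μs.

0.330 μs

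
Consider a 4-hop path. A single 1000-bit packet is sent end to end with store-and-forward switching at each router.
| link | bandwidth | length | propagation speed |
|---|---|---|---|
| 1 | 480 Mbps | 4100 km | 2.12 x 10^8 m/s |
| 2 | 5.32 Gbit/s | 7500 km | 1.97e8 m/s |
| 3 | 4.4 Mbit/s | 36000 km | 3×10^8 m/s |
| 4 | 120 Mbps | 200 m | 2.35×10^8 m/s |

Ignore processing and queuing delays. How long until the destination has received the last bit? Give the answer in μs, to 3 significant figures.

178000 μs

Transmission delays (L/R per hop): 2.08333, 0.18797, 227.273, 8.33333 μs; sum = 237.877 μs.
Propagation delays (d/s per hop): 19339.6, 38071.1, 120000, 0.851064 μs; sum = 177412 μs.
End-to-end = 178000 μs.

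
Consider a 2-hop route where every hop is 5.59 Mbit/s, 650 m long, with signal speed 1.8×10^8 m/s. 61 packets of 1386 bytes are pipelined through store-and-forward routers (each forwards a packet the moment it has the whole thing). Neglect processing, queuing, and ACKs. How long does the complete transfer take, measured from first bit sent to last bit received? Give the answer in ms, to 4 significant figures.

123.0 ms

Per-hop transmission t_tx = L/R = 11088/5590000 = 1.98354 ms.
Per-hop propagation t_prop = 650/180000000 = 0.00361111 ms.
Pipeline fill: first packet needs 2·t_tx to clear all hops; remaining 60 packets each add one t_tx.
Total = (2+61-1)·t_tx + 2·t_prop = 62·1.98354 + 2·0.00361111 = 123.0 ms.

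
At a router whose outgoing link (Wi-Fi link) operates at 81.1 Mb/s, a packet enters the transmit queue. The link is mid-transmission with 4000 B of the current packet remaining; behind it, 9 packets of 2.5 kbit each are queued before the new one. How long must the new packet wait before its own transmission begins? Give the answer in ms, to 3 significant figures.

Each queued packet: L/R = 2500/81100000 = 0.0308261 ms.
9 queued → 0.277435 ms.
Plus remaining 32000 bits of current packet: 0.394575 ms.
Queuing delay = 0.672 ms.

0.672 ms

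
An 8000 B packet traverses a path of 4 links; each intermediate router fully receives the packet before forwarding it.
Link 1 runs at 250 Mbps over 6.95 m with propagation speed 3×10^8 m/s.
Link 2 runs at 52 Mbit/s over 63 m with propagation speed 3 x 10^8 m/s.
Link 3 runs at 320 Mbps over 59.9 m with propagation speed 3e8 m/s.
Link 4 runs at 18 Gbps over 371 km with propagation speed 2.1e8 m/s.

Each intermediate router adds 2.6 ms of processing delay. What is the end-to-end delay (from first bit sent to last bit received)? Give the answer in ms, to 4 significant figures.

L = 8000 × 8 = 64000 bits.
Transmission delays (L/R per hop): 0.256, 1.23077, 0.2, 0.00355556 ms; sum = 1.69032 ms.
Propagation delays (d/s per hop): 2.31667e-05, 0.00021, 0.000199667, 1.76667 ms; sum = 1.7671 ms.
Processing at 3 router(s): 3 × 2.6 ms = 7.8 ms.
End-to-end = 11.26 ms.

11.26 ms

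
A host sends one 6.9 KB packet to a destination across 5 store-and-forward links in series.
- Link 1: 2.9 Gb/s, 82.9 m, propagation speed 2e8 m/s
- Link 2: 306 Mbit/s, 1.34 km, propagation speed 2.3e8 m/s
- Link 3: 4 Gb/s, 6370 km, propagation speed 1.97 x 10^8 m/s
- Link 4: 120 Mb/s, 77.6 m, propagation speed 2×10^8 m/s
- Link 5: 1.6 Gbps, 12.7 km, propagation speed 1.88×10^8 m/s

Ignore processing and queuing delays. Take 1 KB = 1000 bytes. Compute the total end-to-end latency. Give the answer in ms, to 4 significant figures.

33.12 ms

L = 55200 bits.
Transmission delays (L/R per hop): 0.0190345, 0.180392, 0.0138, 0.46, 0.0345 ms; sum = 0.707727 ms.
Propagation delays (d/s per hop): 0.0004145, 0.00582609, 32.335, 0.000388, 0.0675532 ms; sum = 32.4092 ms.
End-to-end = 33.12 ms.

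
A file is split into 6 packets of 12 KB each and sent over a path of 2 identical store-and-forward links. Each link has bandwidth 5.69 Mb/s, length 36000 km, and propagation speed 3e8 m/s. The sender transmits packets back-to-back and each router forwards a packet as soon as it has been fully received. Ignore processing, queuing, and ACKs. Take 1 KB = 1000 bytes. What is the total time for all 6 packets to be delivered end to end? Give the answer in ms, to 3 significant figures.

Per-hop transmission t_tx = L/R = 96000/5690000 = 16.8717 ms.
Per-hop propagation t_prop = 36000000/300000000 = 120 ms.
Pipeline fill: first packet needs 2·t_tx to clear all hops; remaining 5 packets each add one t_tx.
Total = (2+6-1)·t_tx + 2·t_prop = 7·16.8717 + 2·120 = 358 ms.

358 ms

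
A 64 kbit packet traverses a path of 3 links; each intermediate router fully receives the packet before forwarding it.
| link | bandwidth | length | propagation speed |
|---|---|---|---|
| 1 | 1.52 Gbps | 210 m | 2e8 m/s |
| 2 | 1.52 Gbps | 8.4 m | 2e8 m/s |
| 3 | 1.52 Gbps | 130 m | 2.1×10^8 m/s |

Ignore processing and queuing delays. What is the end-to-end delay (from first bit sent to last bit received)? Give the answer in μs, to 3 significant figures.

L = 64000 bits.
Transmission delay per hop = L/R = 64000/1520000000 = 42.1053 μs; 3 hops → 126.316 μs.
Propagation delays (d/s per hop): 1.05, 0.042, 0.619048 μs; sum = 1.71105 μs.
End-to-end = 128 μs.

128 μs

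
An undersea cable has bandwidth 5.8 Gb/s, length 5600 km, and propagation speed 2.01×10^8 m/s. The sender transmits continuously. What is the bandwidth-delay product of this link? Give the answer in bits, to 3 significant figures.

Propagation delay = 5600000 / 2.01e+08 = 0.0278607 s.
BDP = R × t_prop = 5800000000 × 0.0278607 = 161592000 bits.

162000000 bits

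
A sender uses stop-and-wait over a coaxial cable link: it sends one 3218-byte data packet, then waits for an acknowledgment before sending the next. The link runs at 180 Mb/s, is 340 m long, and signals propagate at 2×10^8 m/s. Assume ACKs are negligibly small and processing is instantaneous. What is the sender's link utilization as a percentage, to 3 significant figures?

t_tx = L/R = 25744/180000000 = 0.000143022 s.
t_prop = 340/200000000 = 1.7e-06 s; RTT = 3.4e-06 s.
Cycle = t_tx + RTT = 0.000146422 s.
Utilization = t_tx / cycle = 0.000143022/0.000146422 = 97.7 %.

97.7 %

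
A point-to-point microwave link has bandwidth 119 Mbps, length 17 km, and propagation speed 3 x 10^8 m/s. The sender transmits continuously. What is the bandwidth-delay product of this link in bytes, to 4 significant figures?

Propagation delay = 17000 / 300000000 = 5.66667e-05 s.
BDP = R × t_prop = 119000000 × 5.66667e-05 = 6743.33 bits.
In bytes: 6743.33/8 = 842.9 bytes.

842.9 bytes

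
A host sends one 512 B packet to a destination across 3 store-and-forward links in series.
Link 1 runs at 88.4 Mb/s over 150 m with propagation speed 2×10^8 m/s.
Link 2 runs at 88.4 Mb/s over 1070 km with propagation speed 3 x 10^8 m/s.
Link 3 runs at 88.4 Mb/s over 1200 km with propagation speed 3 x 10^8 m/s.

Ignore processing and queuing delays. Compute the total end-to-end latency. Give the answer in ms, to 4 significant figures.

L = 512 × 8 = 4096 bits.
Transmission delay per hop = L/R = 4096/88400000 = 0.0463348 ms; 3 hops → 0.139005 ms.
Propagation delays (d/s per hop): 0.00075, 3.56667, 4 ms; sum = 7.56742 ms.
End-to-end = 7.706 ms.

7.706 ms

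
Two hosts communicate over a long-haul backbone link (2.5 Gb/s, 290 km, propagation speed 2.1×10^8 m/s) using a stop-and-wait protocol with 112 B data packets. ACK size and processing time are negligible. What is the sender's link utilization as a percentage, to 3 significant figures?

0.0130 %

t_tx = L/R = 896/2500000000 = 3.584e-07 s.
t_prop = 290000/210000000 = 0.00138095 s; RTT = 0.0027619 s.
Cycle = t_tx + RTT = 0.00276226 s.
Utilization = t_tx / cycle = 3.584e-07/0.00276226 = 0.0130 %.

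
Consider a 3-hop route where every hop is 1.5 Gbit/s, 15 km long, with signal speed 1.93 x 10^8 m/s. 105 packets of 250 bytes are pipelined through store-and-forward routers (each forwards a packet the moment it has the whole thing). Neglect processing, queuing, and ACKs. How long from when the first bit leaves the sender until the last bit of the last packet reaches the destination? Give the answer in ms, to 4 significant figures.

Per-hop transmission t_tx = L/R = 2000/1500000000 = 0.00133333 ms.
Per-hop propagation t_prop = 15000/193000000 = 0.0777202 ms.
Pipeline fill: first packet needs 3·t_tx to clear all hops; remaining 104 packets each add one t_tx.
Total = (3+105-1)·t_tx + 3·t_prop = 107·0.00133333 + 3·0.0777202 = 0.3758 ms.

0.3758 ms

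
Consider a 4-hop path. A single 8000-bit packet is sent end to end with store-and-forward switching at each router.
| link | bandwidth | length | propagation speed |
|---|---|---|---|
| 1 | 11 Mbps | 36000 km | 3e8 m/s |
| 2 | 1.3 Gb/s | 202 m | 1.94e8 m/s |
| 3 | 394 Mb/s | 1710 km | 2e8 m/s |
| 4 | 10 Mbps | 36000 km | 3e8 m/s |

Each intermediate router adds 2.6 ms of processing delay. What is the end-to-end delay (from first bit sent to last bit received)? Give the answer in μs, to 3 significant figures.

Transmission delays (L/R per hop): 727.273, 6.15385, 20.3046, 800 μs; sum = 1553.73 μs.
Propagation delays (d/s per hop): 120000, 1.04124, 8550, 120000 μs; sum = 248551 μs.
Processing at 3 router(s): 3 × 2.6 ms = 7800 μs.
End-to-end = 258000 μs.

258000 μs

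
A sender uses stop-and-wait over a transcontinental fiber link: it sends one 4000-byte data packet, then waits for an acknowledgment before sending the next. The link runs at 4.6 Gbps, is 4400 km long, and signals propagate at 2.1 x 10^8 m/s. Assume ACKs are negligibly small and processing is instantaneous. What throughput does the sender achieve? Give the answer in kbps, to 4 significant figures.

763.5 kbps

t_tx = L/R = 32000/4600000000 = 6.95652e-06 s.
t_prop = 4400000/210000000 = 0.0209524 s; RTT = 0.0419048 s.
Cycle = t_tx + RTT = 0.0419117 s.
Throughput = L / cycle = 32000 / 0.0419117 = 763.5 kbps.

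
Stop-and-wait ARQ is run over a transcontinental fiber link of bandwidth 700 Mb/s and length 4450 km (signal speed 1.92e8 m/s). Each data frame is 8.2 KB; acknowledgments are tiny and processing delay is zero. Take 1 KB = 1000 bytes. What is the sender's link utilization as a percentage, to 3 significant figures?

t_tx = L/R = 65600/700000000 = 9.37143e-05 s.
t_prop = 4450000/192000000 = 0.0231771 s; RTT = 0.0463542 s.
Cycle = t_tx + RTT = 0.0464479 s.
Utilization = t_tx / cycle = 9.37143e-05/0.0464479 = 0.202 %.

0.202 %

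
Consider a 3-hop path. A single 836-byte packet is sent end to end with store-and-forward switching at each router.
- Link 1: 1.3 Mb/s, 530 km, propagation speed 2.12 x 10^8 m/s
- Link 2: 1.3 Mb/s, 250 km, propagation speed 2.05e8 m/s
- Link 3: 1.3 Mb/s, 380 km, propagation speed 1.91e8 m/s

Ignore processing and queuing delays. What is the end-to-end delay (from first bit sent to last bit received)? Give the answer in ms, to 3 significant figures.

21.1 ms

L = 836 × 8 = 6688 bits.
Transmission delay per hop = L/R = 6688/1300000 = 5.14462 ms; 3 hops → 15.4338 ms.
Propagation delays (d/s per hop): 2.5, 1.21951, 1.98953 ms; sum = 5.70904 ms.
End-to-end = 21.1 ms.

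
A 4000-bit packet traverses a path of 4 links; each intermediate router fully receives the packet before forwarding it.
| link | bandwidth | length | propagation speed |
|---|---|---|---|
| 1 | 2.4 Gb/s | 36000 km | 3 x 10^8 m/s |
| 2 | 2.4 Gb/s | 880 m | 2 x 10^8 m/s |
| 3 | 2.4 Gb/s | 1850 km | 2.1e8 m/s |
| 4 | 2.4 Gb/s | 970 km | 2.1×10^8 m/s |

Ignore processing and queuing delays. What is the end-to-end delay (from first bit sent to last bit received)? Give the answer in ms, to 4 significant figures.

Transmission delay per hop = L/R = 4000/2400000000 = 0.00166667 ms; 4 hops → 0.00666667 ms.
Propagation delays (d/s per hop): 120, 0.0044, 8.80952, 4.61905 ms; sum = 133.433 ms.
End-to-end = 133.4 ms.

133.4 ms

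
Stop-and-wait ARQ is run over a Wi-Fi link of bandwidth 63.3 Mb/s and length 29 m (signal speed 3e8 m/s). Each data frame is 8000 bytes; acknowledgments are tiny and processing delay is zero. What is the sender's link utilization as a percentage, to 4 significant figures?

t_tx = L/R = 64000/63300000 = 0.00101106 s.
t_prop = 29/300000000 = 9.66667e-08 s; RTT = 1.93333e-07 s.
Cycle = t_tx + RTT = 0.00101125 s.
Utilization = t_tx / cycle = 0.00101106/0.00101125 = 99.98 %.

99.98 %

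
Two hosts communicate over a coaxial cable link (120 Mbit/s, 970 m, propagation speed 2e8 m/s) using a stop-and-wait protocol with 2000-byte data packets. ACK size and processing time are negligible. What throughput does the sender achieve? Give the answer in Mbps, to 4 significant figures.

t_tx = L/R = 16000/120000000 = 0.000133333 s.
t_prop = 970/200000000 = 4.85e-06 s; RTT = 9.7e-06 s.
Cycle = t_tx + RTT = 0.000143033 s.
Throughput = L / cycle = 16000 / 0.000143033 = 111.9 Mbps.

111.9 Mbps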